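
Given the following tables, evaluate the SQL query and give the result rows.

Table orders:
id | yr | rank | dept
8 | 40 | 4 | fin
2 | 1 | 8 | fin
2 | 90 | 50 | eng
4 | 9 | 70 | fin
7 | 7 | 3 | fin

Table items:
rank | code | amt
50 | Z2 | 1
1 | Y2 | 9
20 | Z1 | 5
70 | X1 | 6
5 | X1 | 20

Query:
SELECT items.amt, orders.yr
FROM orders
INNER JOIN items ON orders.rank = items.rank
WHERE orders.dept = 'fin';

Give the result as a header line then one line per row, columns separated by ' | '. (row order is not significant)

After JOIN items (2 rows):
orders.id | orders.yr | orders.rank | orders.dept | items.rank | items.code | items.amt
2 | 90 | 50 | eng | 50 | Z2 | 1
4 | 9 | 70 | fin | 70 | X1 | 6
After WHERE (1 rows):
orders.id | orders.yr | orders.rank | orders.dept | items.rank | items.code | items.amt
4 | 9 | 70 | fin | 70 | X1 | 6
After SELECT (1 rows):
items.amt | orders.yr
6 | 9

== RESULT ==
items.amt | orders.yr
6 | 9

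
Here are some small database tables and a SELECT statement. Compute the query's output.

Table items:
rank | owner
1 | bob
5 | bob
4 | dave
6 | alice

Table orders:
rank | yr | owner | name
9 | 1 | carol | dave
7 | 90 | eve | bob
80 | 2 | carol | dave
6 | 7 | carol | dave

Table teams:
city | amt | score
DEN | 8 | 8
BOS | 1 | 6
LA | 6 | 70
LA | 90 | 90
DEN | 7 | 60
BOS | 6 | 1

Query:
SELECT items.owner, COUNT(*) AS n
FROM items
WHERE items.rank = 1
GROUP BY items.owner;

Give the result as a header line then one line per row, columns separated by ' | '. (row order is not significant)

== RESULT ==
items.owner | n
bob | 1

Derivation:
After WHERE (1 rows):
items.rank | items.owner
1 | bob
After GROUP BY (1 rows):
items.owner | n
bob | 1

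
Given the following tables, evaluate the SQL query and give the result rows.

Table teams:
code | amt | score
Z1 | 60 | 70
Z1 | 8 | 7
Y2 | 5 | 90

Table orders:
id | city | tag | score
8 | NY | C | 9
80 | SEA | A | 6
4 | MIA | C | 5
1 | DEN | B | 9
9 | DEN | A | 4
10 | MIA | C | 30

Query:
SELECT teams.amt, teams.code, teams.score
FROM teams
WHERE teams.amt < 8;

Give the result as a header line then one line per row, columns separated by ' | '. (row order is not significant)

After WHERE (1 rows):
teams.code | teams.amt | teams.score
Y2 | 5 | 90
After SELECT (1 rows):
teams.amt | teams.code | teams.score
5 | Y2 | 90

== RESULT ==
teams.amt | teams.code | teams.score
5 | Y2 | 90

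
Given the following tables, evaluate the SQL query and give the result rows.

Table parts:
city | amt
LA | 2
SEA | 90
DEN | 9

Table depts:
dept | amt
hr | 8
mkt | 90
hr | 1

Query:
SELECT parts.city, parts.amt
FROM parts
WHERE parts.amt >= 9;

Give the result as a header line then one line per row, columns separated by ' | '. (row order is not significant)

After WHERE (2 rows):
parts.city | parts.amt
SEA | 90
DEN | 9
After SELECT (2 rows):
parts.city | parts.amt
SEA | 90
DEN | 9

== RESULT ==
parts.city | parts.amt
SEA | 90
DEN | 9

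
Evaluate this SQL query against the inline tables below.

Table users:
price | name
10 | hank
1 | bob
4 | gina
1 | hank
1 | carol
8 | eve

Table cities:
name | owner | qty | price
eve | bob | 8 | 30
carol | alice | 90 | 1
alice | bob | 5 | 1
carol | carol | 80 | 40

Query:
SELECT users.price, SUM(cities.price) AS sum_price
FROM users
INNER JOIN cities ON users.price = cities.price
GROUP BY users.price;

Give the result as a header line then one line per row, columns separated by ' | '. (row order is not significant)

After JOIN cities (6 rows):
users.price | users.name | cities.name | cities.owner | cities.qty | cities.price
1 | bob | carol | alice | 90 | 1
1 | bob | alice | bob | 5 | 1
1 | hank | carol | alice | 90 | 1
1 | hank | alice | bob | 5 | 1
1 | carol | carol | alice | 90 | 1
1 | carol | alice | bob | 5 | 1
After GROUP BY (1 rows):
users.price | sum_price
1 | 6

== RESULT ==
users.price | sum_price
1 | 6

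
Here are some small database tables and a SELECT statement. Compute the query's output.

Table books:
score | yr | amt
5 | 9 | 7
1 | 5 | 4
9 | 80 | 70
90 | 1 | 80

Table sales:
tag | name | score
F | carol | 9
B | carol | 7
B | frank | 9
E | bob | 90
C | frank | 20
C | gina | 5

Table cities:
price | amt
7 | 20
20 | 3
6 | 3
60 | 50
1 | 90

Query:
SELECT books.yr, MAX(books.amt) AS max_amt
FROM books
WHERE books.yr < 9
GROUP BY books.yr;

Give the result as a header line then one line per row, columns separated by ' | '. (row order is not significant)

After WHERE (2 rows):
books.score | books.yr | books.amt
1 | 5 | 4
90 | 1 | 80
After GROUP BY (2 rows):
books.yr | max_amt
5 | 4
1 | 80

== RESULT ==
books.yr | max_amt
5 | 4
1 | 80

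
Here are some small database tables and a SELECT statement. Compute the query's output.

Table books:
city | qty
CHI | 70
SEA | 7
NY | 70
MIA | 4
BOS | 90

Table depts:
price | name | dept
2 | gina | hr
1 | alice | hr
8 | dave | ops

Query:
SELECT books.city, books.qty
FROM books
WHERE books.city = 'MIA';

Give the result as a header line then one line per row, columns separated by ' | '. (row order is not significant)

After WHERE (1 rows):
books.city | books.qty
MIA | 4
After SELECT (1 rows):
books.city | books.qty
MIA | 4

== RESULT ==
books.city | books.qty
MIA | 4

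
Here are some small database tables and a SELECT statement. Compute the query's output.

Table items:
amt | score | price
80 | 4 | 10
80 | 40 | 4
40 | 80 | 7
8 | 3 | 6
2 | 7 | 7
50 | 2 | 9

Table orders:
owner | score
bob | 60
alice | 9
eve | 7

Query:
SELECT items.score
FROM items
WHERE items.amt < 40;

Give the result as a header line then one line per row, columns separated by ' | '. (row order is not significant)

After WHERE (2 rows):
items.amt | items.score | items.price
8 | 3 | 6
2 | 7 | 7
After SELECT (2 rows):
items.score
3
7

== RESULT ==
items.score
3
7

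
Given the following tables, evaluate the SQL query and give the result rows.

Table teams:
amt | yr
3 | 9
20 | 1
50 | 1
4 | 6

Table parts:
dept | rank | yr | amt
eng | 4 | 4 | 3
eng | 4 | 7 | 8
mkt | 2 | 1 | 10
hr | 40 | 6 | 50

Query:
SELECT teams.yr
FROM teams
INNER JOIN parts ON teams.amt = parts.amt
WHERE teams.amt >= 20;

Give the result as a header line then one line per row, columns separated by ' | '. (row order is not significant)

After JOIN parts (2 rows):
teams.amt | teams.yr | parts.dept | parts.rank | parts.yr | parts.amt
3 | 9 | eng | 4 | 4 | 3
50 | 1 | hr | 40 | 6 | 50
After WHERE (1 rows):
teams.amt | teams.yr | parts.dept | parts.rank | parts.yr | parts.amt
50 | 1 | hr | 40 | 6 | 50
After SELECT (1 rows):
teams.yr
1

== RESULT ==
teams.yr
1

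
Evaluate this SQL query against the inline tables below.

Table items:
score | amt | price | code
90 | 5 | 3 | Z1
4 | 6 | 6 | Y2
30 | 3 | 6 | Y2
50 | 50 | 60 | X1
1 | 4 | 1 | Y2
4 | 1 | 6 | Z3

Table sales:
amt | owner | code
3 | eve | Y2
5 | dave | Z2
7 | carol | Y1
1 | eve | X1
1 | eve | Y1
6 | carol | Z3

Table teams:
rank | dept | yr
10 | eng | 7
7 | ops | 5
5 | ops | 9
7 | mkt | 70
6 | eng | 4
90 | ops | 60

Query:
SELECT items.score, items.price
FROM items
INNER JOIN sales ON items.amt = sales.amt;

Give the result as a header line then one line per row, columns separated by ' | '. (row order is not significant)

== RESULT ==
items.score | items.price
90 | 3
4 | 6
30 | 6
4 | 6
4 | 6

Derivation:
After JOIN sales (5 rows):
items.score | items.amt | items.price | items.code | sales.amt | sales.owner | sales.code
90 | 5 | 3 | Z1 | 5 | dave | Z2
4 | 6 | 6 | Y2 | 6 | carol | Z3
30 | 3 | 6 | Y2 | 3 | eve | Y2
4 | 1 | 6 | Z3 | 1 | eve | X1
4 | 1 | 6 | Z3 | 1 | eve | Y1
After SELECT (5 rows):
items.score | items.price
90 | 3
4 | 6
30 | 6
4 | 6
4 | 6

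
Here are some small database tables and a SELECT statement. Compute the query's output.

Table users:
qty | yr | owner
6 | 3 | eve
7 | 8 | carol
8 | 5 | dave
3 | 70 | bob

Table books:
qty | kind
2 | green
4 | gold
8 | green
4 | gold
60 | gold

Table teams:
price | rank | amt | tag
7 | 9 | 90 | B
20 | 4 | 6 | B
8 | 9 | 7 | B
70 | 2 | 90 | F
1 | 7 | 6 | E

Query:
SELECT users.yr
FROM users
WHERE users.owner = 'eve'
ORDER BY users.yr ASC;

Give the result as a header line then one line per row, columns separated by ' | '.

== RESULT ==
users.yr
3

Derivation:
After WHERE (1 rows):
users.qty | users.yr | users.owner
6 | 3 | eve
After SELECT (1 rows):
users.yr
3
After ORDER BY (1 rows):
users.yr
3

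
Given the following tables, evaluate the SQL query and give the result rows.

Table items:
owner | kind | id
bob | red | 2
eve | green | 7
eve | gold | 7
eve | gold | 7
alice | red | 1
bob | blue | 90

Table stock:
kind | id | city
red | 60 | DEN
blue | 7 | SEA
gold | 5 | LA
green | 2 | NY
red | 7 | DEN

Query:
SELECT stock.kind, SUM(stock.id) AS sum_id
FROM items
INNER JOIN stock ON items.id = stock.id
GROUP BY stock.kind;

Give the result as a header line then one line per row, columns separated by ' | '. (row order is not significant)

== RESULT ==
stock.kind | sum_id
green | 2
blue | 21
red | 21

Derivation:
After JOIN stock (7 rows):
items.owner | items.kind | items.id | stock.kind | stock.id | stock.city
bob | red | 2 | green | 2 | NY
eve | green | 7 | blue | 7 | SEA
eve | green | 7 | red | 7 | DEN
eve | gold | 7 | blue | 7 | SEA
eve | gold | 7 | red | 7 | DEN
eve | gold | 7 | blue | 7 | SEA
eve | gold | 7 | red | 7 | DEN
After GROUP BY (3 rows):
stock.kind | sum_id
green | 2
blue | 21
red | 21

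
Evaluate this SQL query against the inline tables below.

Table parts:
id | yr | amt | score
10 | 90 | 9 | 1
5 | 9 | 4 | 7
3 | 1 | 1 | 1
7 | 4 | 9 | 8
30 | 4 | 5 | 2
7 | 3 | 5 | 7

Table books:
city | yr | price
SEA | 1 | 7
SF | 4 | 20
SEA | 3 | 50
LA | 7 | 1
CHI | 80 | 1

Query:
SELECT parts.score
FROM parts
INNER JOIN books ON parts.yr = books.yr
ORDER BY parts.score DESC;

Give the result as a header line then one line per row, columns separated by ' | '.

== RESULT ==
parts.score
8
7
2
1

Derivation:
After JOIN books (4 rows):
parts.id | parts.yr | parts.amt | parts.score | books.city | books.yr | books.price
3 | 1 | 1 | 1 | SEA | 1 | 7
7 | 4 | 9 | 8 | SF | 4 | 20
30 | 4 | 5 | 2 | SF | 4 | 20
7 | 3 | 5 | 7 | SEA | 3 | 50
After SELECT (4 rows):
parts.score
1
8
2
7
After ORDER BY (4 rows):
parts.score
8
7
2
1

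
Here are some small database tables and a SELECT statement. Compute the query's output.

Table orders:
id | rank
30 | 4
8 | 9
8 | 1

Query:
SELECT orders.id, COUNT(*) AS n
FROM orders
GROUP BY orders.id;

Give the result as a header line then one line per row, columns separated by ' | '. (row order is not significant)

After GROUP BY (2 rows):
orders.id | n
30 | 1
8 | 2

== RESULT ==
orders.id | n
30 | 1
8 | 2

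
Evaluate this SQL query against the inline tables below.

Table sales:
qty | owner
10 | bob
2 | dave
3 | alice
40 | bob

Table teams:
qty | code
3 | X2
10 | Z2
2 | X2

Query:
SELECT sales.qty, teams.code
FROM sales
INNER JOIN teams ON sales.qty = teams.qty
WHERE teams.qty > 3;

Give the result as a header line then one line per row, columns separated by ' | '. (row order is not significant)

After JOIN teams (3 rows):
sales.qty | sales.owner | teams.qty | teams.code
10 | bob | 10 | Z2
2 | dave | 2 | X2
3 | alice | 3 | X2
After WHERE (1 rows):
sales.qty | sales.owner | teams.qty | teams.code
10 | bob | 10 | Z2
After SELECT (1 rows):
sales.qty | teams.code
10 | Z2

== RESULT ==
sales.qty | teams.code
10 | Z2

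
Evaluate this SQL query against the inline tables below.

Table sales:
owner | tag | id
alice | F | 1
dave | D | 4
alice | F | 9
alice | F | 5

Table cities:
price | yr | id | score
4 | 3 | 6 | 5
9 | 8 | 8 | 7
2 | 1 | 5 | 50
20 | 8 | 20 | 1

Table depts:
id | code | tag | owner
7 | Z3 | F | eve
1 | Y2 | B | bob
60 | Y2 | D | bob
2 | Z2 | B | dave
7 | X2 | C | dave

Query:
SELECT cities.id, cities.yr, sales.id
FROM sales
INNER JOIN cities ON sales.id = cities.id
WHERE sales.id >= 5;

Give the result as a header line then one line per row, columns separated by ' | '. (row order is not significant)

After JOIN cities (1 rows):
sales.owner | sales.tag | sales.id | cities.price | cities.yr | cities.id | cities.score
alice | F | 5 | 2 | 1 | 5 | 50
After WHERE (1 rows):
sales.owner | sales.tag | sales.id | cities.price | cities.yr | cities.id | cities.score
alice | F | 5 | 2 | 1 | 5 | 50
After SELECT (1 rows):
cities.id | cities.yr | sales.id
5 | 1 | 5

== RESULT ==
cities.id | cities.yr | sales.id
5 | 1 | 5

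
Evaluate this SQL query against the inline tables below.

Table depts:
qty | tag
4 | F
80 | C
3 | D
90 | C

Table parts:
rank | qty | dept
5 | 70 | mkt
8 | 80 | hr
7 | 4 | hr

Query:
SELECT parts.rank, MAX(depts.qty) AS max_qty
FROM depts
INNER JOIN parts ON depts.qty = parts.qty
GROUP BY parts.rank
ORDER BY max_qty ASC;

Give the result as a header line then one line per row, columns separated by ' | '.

After JOIN parts (2 rows):
depts.qty | depts.tag | parts.rank | parts.qty | parts.dept
4 | F | 7 | 4 | hr
80 | C | 8 | 80 | hr
After GROUP BY (2 rows):
parts.rank | max_qty
7 | 4
8 | 80
After ORDER BY (2 rows):
parts.rank | max_qty
7 | 4
8 | 80

== RESULT ==
parts.rank | max_qty
7 | 4
8 | 80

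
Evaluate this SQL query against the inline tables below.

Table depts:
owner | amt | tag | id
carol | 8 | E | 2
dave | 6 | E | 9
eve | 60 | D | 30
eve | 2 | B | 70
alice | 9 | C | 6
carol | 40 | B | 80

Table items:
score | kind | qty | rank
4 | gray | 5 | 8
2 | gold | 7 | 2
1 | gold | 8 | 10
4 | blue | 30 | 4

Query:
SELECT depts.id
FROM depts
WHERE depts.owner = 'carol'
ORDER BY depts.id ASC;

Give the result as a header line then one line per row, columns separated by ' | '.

After WHERE (2 rows):
depts.owner | depts.amt | depts.tag | depts.id
carol | 8 | E | 2
carol | 40 | B | 80
After SELECT (2 rows):
depts.id
2
80
After ORDER BY (2 rows):
depts.id
2
80

== RESULT ==
depts.id
2
80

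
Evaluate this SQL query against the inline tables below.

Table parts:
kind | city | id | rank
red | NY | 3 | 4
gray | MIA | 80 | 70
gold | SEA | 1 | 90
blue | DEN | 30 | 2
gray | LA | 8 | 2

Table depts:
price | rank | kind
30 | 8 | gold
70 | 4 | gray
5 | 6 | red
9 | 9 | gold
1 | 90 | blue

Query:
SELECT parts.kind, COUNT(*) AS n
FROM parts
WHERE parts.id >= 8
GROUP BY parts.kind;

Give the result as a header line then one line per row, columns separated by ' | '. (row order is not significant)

After WHERE (3 rows):
parts.kind | parts.city | parts.id | parts.rank
gray | MIA | 80 | 70
blue | DEN | 30 | 2
gray | LA | 8 | 2
After GROUP BY (2 rows):
parts.kind | n
gray | 2
blue | 1

== RESULT ==
parts.kind | n
gray | 2
blue | 1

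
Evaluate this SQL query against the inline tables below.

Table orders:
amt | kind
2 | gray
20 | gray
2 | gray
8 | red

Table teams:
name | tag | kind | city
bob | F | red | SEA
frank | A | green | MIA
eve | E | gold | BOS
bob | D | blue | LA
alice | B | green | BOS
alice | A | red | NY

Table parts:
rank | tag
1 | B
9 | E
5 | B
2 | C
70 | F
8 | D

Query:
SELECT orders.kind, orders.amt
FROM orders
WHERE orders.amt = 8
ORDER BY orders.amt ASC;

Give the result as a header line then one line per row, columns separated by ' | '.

== RESULT ==
orders.kind | orders.amt
red | 8

Derivation:
After WHERE (1 rows):
orders.amt | orders.kind
8 | red
After SELECT (1 rows):
orders.kind | orders.amt
red | 8
After ORDER BY (1 rows):
orders.kind | orders.amt
red | 8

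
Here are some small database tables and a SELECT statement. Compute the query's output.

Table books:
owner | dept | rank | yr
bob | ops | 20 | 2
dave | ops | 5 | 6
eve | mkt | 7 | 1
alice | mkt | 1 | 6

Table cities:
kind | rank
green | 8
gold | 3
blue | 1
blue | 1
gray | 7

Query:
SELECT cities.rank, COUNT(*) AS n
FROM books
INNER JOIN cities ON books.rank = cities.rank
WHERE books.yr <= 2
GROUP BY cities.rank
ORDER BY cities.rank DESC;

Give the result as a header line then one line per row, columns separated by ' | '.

After JOIN cities (3 rows):
books.owner | books.dept | books.rank | books.yr | cities.kind | cities.rank
eve | mkt | 7 | 1 | gray | 7
alice | mkt | 1 | 6 | blue | 1
alice | mkt | 1 | 6 | blue | 1
After WHERE (1 rows):
books.owner | books.dept | books.rank | books.yr | cities.kind | cities.rank
eve | mkt | 7 | 1 | gray | 7
After GROUP BY (1 rows):
cities.rank | n
7 | 1
After ORDER BY (1 rows):
cities.rank | n
7 | 1

== RESULT ==
cities.rank | n
7 | 1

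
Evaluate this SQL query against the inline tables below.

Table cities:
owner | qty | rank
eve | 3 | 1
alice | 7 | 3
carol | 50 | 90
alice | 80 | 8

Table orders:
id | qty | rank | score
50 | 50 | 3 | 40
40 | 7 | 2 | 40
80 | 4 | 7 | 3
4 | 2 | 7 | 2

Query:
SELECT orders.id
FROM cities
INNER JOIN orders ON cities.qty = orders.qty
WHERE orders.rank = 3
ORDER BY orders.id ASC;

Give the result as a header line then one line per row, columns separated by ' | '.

== RESULT ==
orders.id
50

Derivation:
After JOIN orders (2 rows):
cities.owner | cities.qty | cities.rank | orders.id | orders.qty | orders.rank | orders.score
alice | 7 | 3 | 40 | 7 | 2 | 40
carol | 50 | 90 | 50 | 50 | 3 | 40
After WHERE (1 rows):
cities.owner | cities.qty | cities.rank | orders.id | orders.qty | orders.rank | orders.score
carol | 50 | 90 | 50 | 50 | 3 | 40
After SELECT (1 rows):
orders.id
50
After ORDER BY (1 rows):
orders.id
50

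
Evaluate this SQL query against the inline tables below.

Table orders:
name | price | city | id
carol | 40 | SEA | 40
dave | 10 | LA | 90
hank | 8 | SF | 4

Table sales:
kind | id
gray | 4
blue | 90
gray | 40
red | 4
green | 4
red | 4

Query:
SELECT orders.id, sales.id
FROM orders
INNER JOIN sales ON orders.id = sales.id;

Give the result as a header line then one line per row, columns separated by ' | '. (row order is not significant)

After JOIN sales (6 rows):
orders.name | orders.price | orders.city | orders.id | sales.kind | sales.id
carol | 40 | SEA | 40 | gray | 40
dave | 10 | LA | 90 | blue | 90
hank | 8 | SF | 4 | gray | 4
hank | 8 | SF | 4 | red | 4
hank | 8 | SF | 4 | green | 4
hank | 8 | SF | 4 | red | 4
After SELECT (6 rows):
orders.id | sales.id
40 | 40
90 | 90
4 | 4
4 | 4
4 | 4
4 | 4

== RESULT ==
orders.id | sales.id
40 | 40
90 | 90
4 | 4
4 | 4
4 | 4
4 | 4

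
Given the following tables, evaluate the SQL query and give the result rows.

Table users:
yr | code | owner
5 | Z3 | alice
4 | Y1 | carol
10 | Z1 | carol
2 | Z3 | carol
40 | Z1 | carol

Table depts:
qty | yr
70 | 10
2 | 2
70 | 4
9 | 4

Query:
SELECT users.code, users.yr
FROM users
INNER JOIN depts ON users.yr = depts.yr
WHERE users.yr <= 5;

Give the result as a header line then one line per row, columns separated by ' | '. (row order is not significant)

After JOIN depts (4 rows):
users.yr | users.code | users.owner | depts.qty | depts.yr
4 | Y1 | carol | 70 | 4
4 | Y1 | carol | 9 | 4
10 | Z1 | carol | 70 | 10
2 | Z3 | carol | 2 | 2
After WHERE (3 rows):
users.yr | users.code | users.owner | depts.qty | depts.yr
4 | Y1 | carol | 70 | 4
4 | Y1 | carol | 9 | 4
2 | Z3 | carol | 2 | 2
After SELECT (3 rows):
users.code | users.yr
Y1 | 4
Y1 | 4
Z3 | 2

== RESULT ==
users.code | users.yr
Y1 | 4
Y1 | 4
Z3 | 2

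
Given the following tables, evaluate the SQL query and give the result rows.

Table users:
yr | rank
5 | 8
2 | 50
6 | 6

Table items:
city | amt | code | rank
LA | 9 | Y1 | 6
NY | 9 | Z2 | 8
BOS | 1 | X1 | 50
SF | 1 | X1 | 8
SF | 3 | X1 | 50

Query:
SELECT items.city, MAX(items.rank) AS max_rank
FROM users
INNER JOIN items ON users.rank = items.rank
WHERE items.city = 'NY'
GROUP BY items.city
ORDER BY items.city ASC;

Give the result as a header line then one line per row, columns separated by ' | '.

== RESULT ==
items.city | max_rank
NY | 8

Derivation:
After JOIN items (5 rows):
users.yr | users.rank | items.city | items.amt | items.code | items.rank
5 | 8 | NY | 9 | Z2 | 8
5 | 8 | SF | 1 | X1 | 8
2 | 50 | BOS | 1 | X1 | 50
2 | 50 | SF | 3 | X1 | 50
6 | 6 | LA | 9 | Y1 | 6
After WHERE (1 rows):
users.yr | users.rank | items.city | items.amt | items.code | items.rank
5 | 8 | NY | 9 | Z2 | 8
After GROUP BY (1 rows):
items.city | max_rank
NY | 8
After ORDER BY (1 rows):
items.city | max_rank
NY | 8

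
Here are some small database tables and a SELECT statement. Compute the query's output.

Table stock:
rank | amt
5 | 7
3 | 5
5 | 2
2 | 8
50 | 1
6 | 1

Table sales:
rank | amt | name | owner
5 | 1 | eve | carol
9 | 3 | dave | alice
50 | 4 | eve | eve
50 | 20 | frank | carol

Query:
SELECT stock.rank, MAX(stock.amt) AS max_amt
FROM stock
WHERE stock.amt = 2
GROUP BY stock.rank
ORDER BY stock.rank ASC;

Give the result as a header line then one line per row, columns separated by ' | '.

== RESULT ==
stock.rank | max_amt
5 | 2

Derivation:
After WHERE (1 rows):
stock.rank | stock.amt
5 | 2
After GROUP BY (1 rows):
stock.rank | max_amt
5 | 2
After ORDER BY (1 rows):
stock.rank | max_amt
5 | 2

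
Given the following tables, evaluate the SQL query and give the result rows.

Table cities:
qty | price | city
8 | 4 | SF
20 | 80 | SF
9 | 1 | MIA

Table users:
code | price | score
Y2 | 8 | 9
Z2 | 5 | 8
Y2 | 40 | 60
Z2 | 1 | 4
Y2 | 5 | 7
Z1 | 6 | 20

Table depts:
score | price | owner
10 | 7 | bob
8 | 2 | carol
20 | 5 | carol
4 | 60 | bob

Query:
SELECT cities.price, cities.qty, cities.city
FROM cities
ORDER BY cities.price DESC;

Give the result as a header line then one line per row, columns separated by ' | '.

After SELECT (3 rows):
cities.price | cities.qty | cities.city
4 | 8 | SF
80 | 20 | SF
1 | 9 | MIA
After ORDER BY (3 rows):
cities.price | cities.qty | cities.city
80 | 20 | SF
4 | 8 | SF
1 | 9 | MIA

== RESULT ==
cities.price | cities.qty | cities.city
80 | 20 | SF
4 | 8 | SF
1 | 9 | MIA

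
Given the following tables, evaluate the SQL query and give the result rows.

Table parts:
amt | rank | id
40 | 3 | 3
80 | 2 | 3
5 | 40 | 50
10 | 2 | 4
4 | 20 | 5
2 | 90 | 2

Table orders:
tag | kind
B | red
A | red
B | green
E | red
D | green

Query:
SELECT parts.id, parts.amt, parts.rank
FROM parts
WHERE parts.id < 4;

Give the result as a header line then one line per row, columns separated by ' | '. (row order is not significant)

== RESULT ==
parts.id | parts.amt | parts.rank
3 | 40 | 3
3 | 80 | 2
2 | 2 | 90

Derivation:
After WHERE (3 rows):
parts.amt | parts.rank | parts.id
40 | 3 | 3
80 | 2 | 3
2 | 90 | 2
After SELECT (3 rows):
parts.id | parts.amt | parts.rank
3 | 40 | 3
3 | 80 | 2
2 | 2 | 90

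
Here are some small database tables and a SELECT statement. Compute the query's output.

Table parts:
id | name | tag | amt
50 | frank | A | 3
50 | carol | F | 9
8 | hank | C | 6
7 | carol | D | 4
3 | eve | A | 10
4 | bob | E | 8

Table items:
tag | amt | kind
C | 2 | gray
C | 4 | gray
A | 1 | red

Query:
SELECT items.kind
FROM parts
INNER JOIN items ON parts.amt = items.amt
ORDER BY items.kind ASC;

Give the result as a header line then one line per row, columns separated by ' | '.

== RESULT ==
items.kind
gray

Derivation:
After JOIN items (1 rows):
parts.id | parts.name | parts.tag | parts.amt | items.tag | items.amt | items.kind
7 | carol | D | 4 | C | 4 | gray
After SELECT (1 rows):
items.kind
gray
After ORDER BY (1 rows):
items.kind
gray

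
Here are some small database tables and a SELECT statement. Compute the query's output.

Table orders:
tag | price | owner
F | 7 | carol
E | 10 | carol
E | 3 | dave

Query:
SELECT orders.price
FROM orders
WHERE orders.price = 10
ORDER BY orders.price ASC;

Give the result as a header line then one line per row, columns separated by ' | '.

== RESULT ==
orders.price
10

Derivation:
After WHERE (1 rows):
orders.tag | orders.price | orders.owner
E | 10 | carol
After SELECT (1 rows):
orders.price
10
After ORDER BY (1 rows):
orders.price
10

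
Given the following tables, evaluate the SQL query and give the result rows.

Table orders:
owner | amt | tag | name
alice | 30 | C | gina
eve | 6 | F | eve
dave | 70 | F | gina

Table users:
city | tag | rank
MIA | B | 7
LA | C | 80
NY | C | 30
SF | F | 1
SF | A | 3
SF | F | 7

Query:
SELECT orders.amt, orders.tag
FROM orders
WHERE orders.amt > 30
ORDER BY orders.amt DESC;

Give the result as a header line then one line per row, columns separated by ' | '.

== RESULT ==
orders.amt | orders.tag
70 | F

Derivation:
After WHERE (1 rows):
orders.owner | orders.amt | orders.tag | orders.name
dave | 70 | F | gina
After SELECT (1 rows):
orders.amt | orders.tag
70 | F
After ORDER BY (1 rows):
orders.amt | orders.tag
70 | F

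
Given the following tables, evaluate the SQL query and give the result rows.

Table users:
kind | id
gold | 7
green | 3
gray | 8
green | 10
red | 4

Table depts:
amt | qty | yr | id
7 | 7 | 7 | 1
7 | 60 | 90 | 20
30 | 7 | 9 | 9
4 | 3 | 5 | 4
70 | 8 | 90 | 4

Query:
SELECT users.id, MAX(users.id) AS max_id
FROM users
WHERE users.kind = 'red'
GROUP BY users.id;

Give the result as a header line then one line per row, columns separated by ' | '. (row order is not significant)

== RESULT ==
users.id | max_id
4 | 4

Derivation:
After WHERE (1 rows):
users.kind | users.id
red | 4
After GROUP BY (1 rows):
users.id | max_id
4 | 4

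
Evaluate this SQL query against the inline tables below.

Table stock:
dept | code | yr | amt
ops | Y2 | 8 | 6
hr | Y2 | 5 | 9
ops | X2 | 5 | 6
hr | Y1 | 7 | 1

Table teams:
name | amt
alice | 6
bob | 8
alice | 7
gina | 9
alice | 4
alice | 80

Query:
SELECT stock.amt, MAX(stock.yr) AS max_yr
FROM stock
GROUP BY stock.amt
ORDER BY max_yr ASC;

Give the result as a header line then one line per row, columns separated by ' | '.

After GROUP BY (3 rows):
stock.amt | max_yr
6 | 8
9 | 5
1 | 7
After ORDER BY (3 rows):
stock.amt | max_yr
9 | 5
1 | 7
6 | 8

== RESULT ==
stock.amt | max_yr
9 | 5
1 | 7
6 | 8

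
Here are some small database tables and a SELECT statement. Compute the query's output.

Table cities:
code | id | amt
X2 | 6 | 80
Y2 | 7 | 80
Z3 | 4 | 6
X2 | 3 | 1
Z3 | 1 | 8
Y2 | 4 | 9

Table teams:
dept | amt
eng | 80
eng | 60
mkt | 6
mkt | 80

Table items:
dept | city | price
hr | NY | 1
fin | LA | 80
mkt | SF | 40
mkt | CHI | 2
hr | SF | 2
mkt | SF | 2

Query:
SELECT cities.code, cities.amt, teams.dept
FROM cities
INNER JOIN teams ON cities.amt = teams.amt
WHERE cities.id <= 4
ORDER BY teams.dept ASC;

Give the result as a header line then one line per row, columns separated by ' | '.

After JOIN teams (5 rows):
cities.code | cities.id | cities.amt | teams.dept | teams.amt
X2 | 6 | 80 | eng | 80
X2 | 6 | 80 | mkt | 80
Y2 | 7 | 80 | eng | 80
Y2 | 7 | 80 | mkt | 80
Z3 | 4 | 6 | mkt | 6
After WHERE (1 rows):
cities.code | cities.id | cities.amt | teams.dept | teams.amt
Z3 | 4 | 6 | mkt | 6
After SELECT (1 rows):
cities.code | cities.amt | teams.dept
Z3 | 6 | mkt
After ORDER BY (1 rows):
cities.code | cities.amt | teams.dept
Z3 | 6 | mkt

== RESULT ==
cities.code | cities.amt | teams.dept
Z3 | 6 | mkt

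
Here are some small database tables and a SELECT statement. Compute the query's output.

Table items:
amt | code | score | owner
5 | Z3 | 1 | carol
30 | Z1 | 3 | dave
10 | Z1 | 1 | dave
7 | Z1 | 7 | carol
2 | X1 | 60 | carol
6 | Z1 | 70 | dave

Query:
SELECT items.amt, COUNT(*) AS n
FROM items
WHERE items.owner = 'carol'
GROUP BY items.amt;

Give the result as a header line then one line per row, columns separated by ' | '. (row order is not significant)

After WHERE (3 rows):
items.amt | items.code | items.score | items.owner
5 | Z3 | 1 | carol
7 | Z1 | 7 | carol
2 | X1 | 60 | carol
After GROUP BY (3 rows):
items.amt | n
5 | 1
7 | 1
2 | 1

== RESULT ==
items.amt | n
5 | 1
7 | 1
2 | 1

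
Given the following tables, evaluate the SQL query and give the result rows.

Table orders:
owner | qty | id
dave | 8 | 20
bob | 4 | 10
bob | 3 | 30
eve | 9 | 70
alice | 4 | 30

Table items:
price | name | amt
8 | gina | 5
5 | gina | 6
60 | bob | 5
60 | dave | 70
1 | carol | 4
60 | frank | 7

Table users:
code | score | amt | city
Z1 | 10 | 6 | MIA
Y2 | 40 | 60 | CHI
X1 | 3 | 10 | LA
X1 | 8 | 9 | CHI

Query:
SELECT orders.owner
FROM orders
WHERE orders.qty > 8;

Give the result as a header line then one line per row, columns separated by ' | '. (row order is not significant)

== RESULT ==
orders.owner
eve

Derivation:
After WHERE (1 rows):
orders.owner | orders.qty | orders.id
eve | 9 | 70
After SELECT (1 rows):
orders.owner
eve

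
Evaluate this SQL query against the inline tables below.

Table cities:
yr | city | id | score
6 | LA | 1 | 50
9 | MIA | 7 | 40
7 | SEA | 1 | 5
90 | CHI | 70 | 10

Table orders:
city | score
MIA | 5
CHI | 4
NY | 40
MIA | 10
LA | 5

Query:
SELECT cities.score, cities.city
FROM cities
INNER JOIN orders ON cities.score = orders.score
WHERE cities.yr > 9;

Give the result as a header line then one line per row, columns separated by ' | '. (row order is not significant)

After JOIN orders (4 rows):
cities.yr | cities.city | cities.id | cities.score | orders.city | orders.score
9 | MIA | 7 | 40 | NY | 40
7 | SEA | 1 | 5 | MIA | 5
7 | SEA | 1 | 5 | LA | 5
90 | CHI | 70 | 10 | MIA | 10
After WHERE (1 rows):
cities.yr | cities.city | cities.id | cities.score | orders.city | orders.score
90 | CHI | 70 | 10 | MIA | 10
After SELECT (1 rows):
cities.score | cities.city
10 | CHI

== RESULT ==
cities.score | cities.city
10 | CHI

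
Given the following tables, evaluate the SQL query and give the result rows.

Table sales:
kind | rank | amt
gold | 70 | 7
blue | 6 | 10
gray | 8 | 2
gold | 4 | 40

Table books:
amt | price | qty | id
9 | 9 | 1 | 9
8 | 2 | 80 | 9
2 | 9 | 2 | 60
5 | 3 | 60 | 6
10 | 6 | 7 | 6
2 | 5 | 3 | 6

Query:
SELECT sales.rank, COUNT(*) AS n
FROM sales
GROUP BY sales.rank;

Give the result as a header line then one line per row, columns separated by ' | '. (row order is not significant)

== RESULT ==
sales.rank | n
70 | 1
6 | 1
8 | 1
4 | 1

Derivation:
After GROUP BY (4 rows):
sales.rank | n
70 | 1
6 | 1
8 | 1
4 | 1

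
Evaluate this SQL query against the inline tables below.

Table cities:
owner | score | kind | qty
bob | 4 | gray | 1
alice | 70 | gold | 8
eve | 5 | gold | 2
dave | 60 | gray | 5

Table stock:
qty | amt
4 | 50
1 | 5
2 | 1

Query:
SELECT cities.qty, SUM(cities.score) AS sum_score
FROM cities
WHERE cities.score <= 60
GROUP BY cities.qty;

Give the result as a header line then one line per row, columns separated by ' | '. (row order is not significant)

After WHERE (3 rows):
cities.owner | cities.score | cities.kind | cities.qty
bob | 4 | gray | 1
eve | 5 | gold | 2
dave | 60 | gray | 5
After GROUP BY (3 rows):
cities.qty | sum_score
1 | 4
2 | 5
5 | 60

== RESULT ==
cities.qty | sum_score
1 | 4
2 | 5
5 | 60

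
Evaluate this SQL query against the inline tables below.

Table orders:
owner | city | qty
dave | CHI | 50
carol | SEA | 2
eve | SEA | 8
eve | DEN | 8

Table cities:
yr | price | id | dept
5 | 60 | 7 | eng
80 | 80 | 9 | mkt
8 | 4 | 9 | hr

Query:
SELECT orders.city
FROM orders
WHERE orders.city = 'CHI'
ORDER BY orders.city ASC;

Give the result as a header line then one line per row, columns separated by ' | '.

After WHERE (1 rows):
orders.owner | orders.city | orders.qty
dave | CHI | 50
After SELECT (1 rows):
orders.city
CHI
After ORDER BY (1 rows):
orders.city
CHI

== RESULT ==
orders.city
CHI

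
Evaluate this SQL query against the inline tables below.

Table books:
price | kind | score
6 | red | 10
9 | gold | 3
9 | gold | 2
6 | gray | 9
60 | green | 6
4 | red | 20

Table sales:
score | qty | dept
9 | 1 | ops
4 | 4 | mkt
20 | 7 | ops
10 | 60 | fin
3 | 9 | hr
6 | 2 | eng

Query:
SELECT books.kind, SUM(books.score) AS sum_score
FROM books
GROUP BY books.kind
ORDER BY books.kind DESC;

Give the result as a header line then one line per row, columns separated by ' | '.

After GROUP BY (4 rows):
books.kind | sum_score
red | 30
gold | 5
gray | 9
green | 6
After ORDER BY (4 rows):
books.kind | sum_score
red | 30
green | 6
gray | 9
gold | 5

== RESULT ==
books.kind | sum_score
red | 30
green | 6
gray | 9
gold | 5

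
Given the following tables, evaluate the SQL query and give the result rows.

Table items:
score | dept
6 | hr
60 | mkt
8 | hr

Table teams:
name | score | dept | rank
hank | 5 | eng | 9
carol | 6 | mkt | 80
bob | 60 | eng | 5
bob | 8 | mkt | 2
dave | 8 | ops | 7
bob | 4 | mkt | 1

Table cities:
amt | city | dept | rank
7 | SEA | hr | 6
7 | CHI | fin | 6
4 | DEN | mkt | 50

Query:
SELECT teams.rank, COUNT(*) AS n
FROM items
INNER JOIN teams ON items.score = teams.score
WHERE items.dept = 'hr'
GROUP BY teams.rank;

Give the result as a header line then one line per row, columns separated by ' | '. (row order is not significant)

== RESULT ==
teams.rank | n
80 | 1
2 | 1
7 | 1

Derivation:
After JOIN teams (4 rows):
items.score | items.dept | teams.name | teams.score | teams.dept | teams.rank
6 | hr | carol | 6 | mkt | 80
60 | mkt | bob | 60 | eng | 5
8 | hr | bob | 8 | mkt | 2
8 | hr | dave | 8 | ops | 7
After WHERE (3 rows):
items.score | items.dept | teams.name | teams.score | teams.dept | teams.rank
6 | hr | carol | 6 | mkt | 80
8 | hr | bob | 8 | mkt | 2
8 | hr | dave | 8 | ops | 7
After GROUP BY (3 rows):
teams.rank | n
80 | 1
2 | 1
7 | 1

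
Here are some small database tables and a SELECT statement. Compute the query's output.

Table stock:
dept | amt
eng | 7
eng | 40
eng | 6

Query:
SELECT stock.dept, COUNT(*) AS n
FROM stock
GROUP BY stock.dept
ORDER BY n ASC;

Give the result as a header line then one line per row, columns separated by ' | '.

== RESULT ==
stock.dept | n
eng | 3

Derivation:
After GROUP BY (1 rows):
stock.dept | n
eng | 3
After ORDER BY (1 rows):
stock.dept | n
eng | 3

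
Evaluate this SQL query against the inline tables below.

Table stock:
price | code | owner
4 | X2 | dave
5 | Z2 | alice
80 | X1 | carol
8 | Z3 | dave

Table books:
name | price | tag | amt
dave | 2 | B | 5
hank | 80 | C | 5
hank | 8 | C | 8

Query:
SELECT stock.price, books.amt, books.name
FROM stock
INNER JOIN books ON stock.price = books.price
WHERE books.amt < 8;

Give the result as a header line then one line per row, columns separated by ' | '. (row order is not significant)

After JOIN books (2 rows):
stock.price | stock.code | stock.owner | books.name | books.price | books.tag | books.amt
80 | X1 | carol | hank | 80 | C | 5
8 | Z3 | dave | hank | 8 | C | 8
After WHERE (1 rows):
stock.price | stock.code | stock.owner | books.name | books.price | books.tag | books.amt
80 | X1 | carol | hank | 80 | C | 5
After SELECT (1 rows):
stock.price | books.amt | books.name
80 | 5 | hank

== RESULT ==
stock.price | books.amt | books.name
80 | 5 | hank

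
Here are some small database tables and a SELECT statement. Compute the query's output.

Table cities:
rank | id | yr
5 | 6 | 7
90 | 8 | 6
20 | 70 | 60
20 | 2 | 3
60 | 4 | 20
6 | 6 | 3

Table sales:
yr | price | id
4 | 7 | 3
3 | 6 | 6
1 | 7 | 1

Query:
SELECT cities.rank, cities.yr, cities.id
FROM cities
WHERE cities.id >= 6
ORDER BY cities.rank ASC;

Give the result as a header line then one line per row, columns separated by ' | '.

== RESULT ==
cities.rank | cities.yr | cities.id
5 | 7 | 6
6 | 3 | 6
20 | 60 | 70
90 | 6 | 8

Derivation:
After WHERE (4 rows):
cities.rank | cities.id | cities.yr
5 | 6 | 7
90 | 8 | 6
20 | 70 | 60
6 | 6 | 3
After SELECT (4 rows):
cities.rank | cities.yr | cities.id
5 | 7 | 6
90 | 6 | 8
20 | 60 | 70
6 | 3 | 6
After ORDER BY (4 rows):
cities.rank | cities.yr | cities.id
5 | 7 | 6
6 | 3 | 6
20 | 60 | 70
90 | 6 | 8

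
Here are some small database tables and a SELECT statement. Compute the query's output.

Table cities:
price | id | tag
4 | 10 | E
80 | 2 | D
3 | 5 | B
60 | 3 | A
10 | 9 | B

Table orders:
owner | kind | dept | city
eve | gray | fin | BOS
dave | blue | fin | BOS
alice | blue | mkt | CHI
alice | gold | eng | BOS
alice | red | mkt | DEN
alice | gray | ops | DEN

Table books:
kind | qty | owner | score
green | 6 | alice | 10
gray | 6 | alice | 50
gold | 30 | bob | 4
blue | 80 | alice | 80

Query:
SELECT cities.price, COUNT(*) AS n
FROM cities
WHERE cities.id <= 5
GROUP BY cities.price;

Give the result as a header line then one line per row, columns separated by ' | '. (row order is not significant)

After WHERE (3 rows):
cities.price | cities.id | cities.tag
80 | 2 | D
3 | 5 | B
60 | 3 | A
After GROUP BY (3 rows):
cities.price | n
80 | 1
3 | 1
60 | 1

== RESULT ==
cities.price | n
80 | 1
3 | 1
60 | 1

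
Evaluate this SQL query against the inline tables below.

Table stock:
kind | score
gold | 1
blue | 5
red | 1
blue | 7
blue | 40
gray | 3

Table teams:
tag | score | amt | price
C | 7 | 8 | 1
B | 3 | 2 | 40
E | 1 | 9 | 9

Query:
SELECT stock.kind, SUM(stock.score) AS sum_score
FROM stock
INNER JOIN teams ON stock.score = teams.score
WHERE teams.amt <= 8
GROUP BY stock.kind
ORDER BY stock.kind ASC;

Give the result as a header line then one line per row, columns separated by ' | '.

== RESULT ==
stock.kind | sum_score
blue | 7
gray | 3

Derivation:
After JOIN teams (4 rows):
stock.kind | stock.score | teams.tag | teams.score | teams.amt | teams.price
gold | 1 | E | 1 | 9 | 9
red | 1 | E | 1 | 9 | 9
blue | 7 | C | 7 | 8 | 1
gray | 3 | B | 3 | 2 | 40
After WHERE (2 rows):
stock.kind | stock.score | teams.tag | teams.score | teams.amt | teams.price
blue | 7 | C | 7 | 8 | 1
gray | 3 | B | 3 | 2 | 40
After GROUP BY (2 rows):
stock.kind | sum_score
blue | 7
gray | 3
After ORDER BY (2 rows):
stock.kind | sum_score
blue | 7
gray | 3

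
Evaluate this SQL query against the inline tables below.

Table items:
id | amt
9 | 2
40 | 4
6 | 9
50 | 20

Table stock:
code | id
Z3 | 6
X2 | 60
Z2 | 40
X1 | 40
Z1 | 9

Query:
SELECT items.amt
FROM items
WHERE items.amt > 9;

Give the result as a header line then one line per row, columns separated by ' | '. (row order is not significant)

After WHERE (1 rows):
items.id | items.amt
50 | 20
After SELECT (1 rows):
items.amt
20

== RESULT ==
items.amt
20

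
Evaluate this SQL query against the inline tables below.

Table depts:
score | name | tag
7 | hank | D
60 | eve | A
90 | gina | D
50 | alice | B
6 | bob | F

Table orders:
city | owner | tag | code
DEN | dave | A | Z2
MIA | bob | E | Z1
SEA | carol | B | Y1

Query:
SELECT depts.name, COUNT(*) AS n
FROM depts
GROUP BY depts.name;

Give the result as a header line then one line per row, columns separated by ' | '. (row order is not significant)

After GROUP BY (5 rows):
depts.name | n
hank | 1
eve | 1
gina | 1
alice | 1
bob | 1

== RESULT ==
depts.name | n
hank | 1
eve | 1
gina | 1
alice | 1
bob | 1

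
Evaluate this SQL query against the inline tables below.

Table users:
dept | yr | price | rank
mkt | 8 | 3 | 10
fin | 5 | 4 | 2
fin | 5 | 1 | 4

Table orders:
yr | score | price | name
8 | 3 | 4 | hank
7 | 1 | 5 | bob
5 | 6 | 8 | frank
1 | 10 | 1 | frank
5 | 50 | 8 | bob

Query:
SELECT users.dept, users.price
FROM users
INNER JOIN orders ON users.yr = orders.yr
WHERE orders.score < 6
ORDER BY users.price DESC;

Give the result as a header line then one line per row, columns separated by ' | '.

After JOIN orders (5 rows):
users.dept | users.yr | users.price | users.rank | orders.yr | orders.score | orders.price | orders.name
mkt | 8 | 3 | 10 | 8 | 3 | 4 | hank
fin | 5 | 4 | 2 | 5 | 6 | 8 | frank
fin | 5 | 4 | 2 | 5 | 50 | 8 | bob
fin | 5 | 1 | 4 | 5 | 6 | 8 | frank
fin | 5 | 1 | 4 | 5 | 50 | 8 | bob
After WHERE (1 rows):
users.dept | users.yr | users.price | users.rank | orders.yr | orders.score | orders.price | orders.name
mkt | 8 | 3 | 10 | 8 | 3 | 4 | hank
After SELECT (1 rows):
users.dept | users.price
mkt | 3
After ORDER BY (1 rows):
users.dept | users.price
mkt | 3

== RESULT ==
users.dept | users.price
mkt | 3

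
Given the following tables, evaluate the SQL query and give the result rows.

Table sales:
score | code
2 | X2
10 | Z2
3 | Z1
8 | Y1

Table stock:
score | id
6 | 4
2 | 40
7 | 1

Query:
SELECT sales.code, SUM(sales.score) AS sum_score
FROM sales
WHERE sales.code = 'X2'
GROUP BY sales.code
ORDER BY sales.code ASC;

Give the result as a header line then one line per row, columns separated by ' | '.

After WHERE (1 rows):
sales.score | sales.code
2 | X2
After GROUP BY (1 rows):
sales.code | sum_score
X2 | 2
After ORDER BY (1 rows):
sales.code | sum_score
X2 | 2

== RESULT ==
sales.code | sum_score
X2 | 2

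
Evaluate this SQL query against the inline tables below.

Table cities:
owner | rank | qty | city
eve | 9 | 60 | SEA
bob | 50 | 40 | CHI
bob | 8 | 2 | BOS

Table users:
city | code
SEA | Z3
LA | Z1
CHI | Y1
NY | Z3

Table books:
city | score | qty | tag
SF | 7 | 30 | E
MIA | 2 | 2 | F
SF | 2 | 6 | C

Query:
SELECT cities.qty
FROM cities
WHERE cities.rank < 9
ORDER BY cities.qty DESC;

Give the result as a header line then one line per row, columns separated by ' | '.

== RESULT ==
cities.qty
2

Derivation:
After WHERE (1 rows):
cities.owner | cities.rank | cities.qty | cities.city
bob | 8 | 2 | BOS
After SELECT (1 rows):
cities.qty
2
After ORDER BY (1 rows):
cities.qty
2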